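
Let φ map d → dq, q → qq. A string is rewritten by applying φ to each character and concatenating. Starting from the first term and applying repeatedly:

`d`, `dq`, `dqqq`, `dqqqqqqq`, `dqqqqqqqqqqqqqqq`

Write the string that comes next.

dqqqqqqqqqqqqqqqqqqqqqqqqqqqqqqq

Replace each of the 16 characters of dqqqqqqqqqqqqqqq in place — dq qq qq qq qq qq qq qq qq qq qq qq qq qq qq qq — and concatenate.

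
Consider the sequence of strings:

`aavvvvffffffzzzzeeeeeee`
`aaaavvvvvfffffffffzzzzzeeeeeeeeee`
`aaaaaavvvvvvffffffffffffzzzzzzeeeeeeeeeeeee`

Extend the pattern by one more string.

aaaaaaaavvvvvvvfffffffffffffffzzzzzzzeeeeeeeeeeeeeeee

Each string has the form a^{2n-2} v^{n+2} f^{3n} z^{n+2} e^{3n+1}, where the shown terms are n = 2, 3, 4.
At n = 5 the blocks have lengths 8, 7, 15, 7, 16.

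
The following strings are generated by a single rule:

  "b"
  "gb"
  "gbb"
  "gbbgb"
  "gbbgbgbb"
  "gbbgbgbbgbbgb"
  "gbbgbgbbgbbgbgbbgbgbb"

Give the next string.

gbbgbgbbgbbgbgbbgbgbbgbbgbgbbgbbgb

Each term (from the third on) is the previous term followed by the one before it: term 3 = gb·b = gbb.
Continuing: gbbgbgbbgbbgbgbbgbgbb · gbbgbgbbgbbgb gives term 8.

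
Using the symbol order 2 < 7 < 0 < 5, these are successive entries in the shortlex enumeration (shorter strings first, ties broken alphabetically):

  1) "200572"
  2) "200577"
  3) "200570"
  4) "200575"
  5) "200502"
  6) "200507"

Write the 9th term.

Continuing the enumeration 3 steps past 200507: 200507 → 200500 → 200505 → (answer).

200552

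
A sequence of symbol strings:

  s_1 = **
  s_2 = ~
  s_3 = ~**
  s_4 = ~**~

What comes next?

From term 3 onward, concatenate the last term with the second-to-last: ~·** = ~**, ~**·~ = ~**~, …
The next term joins ~**~ and ~**.

~**~~**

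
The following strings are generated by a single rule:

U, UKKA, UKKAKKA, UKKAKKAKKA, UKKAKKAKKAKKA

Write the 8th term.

The strings grow by a fixed suffix KKA each time.
From UKKAKKAKKAKKA, 3 further steps: UKKAKKAKKAKKA → UKKAKKAKKAKKAKKA → UKKAKKAKKAKKAKKAKKA → (answer).

UKKAKKAKKAKKAKKAKKAKKA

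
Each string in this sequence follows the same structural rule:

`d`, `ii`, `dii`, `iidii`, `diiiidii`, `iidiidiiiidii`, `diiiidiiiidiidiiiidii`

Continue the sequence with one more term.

This is a Fibonacci-style word recurrence s(k) = s(k−2)·s(k−1): e.g. d·ii = dii.
So term 8 is iidiidiiiidii·diiiidiiiidiidiiiidii.

iidiidiiiidiidiiiidiiiidiidiiiidii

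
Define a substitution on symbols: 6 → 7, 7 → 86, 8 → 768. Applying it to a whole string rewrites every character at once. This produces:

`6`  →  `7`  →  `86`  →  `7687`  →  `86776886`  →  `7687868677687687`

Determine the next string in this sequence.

Rewriting the 16 symbols of 7687868677687687 one by one yields 86 7 768 86 768 7 768 7 86 86 7 768 86 7 768 86; concatenated:

86776886768776878686776886776886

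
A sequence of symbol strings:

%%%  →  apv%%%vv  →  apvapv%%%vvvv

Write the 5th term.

s(k+1) = apv·s(k)·vv, so each term gains apv as a prefix and vv as a suffix.
From apvapv%%%vvvv, 2 further steps: apvapv%%%vvvv → apvapvapv%%%vvvvvv → (answer).

apvapvapvapv%%%vvvvvvvv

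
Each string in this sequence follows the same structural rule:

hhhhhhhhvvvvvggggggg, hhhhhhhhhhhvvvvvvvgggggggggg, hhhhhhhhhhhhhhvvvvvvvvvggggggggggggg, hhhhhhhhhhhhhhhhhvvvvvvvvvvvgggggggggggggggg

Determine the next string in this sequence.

Term n consists of 3n+2 h's, followed by 2n+1 v's, followed by 3n+1 g's, where the shown terms are n = 2, 3, 4, 5.
At n = 6 the blocks have lengths 20, 13, 19.

hhhhhhhhhhhhhhhhhhhhvvvvvvvvvvvvvggggggggggggggggggg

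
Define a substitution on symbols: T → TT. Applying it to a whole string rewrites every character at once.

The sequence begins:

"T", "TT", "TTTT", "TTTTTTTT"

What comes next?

Expanding TTTTTTTT: T→TT, T→TT, T→TT, T→TT, T→TT, T→TT, T→TT, T→TT. Concatenated: TT TT TT TT TT TT TT TT.

TTTTTTTTTTTTTTTT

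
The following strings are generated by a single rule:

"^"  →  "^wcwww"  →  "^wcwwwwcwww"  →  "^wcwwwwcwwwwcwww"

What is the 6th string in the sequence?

^wcwwwwcwwwwcwwwwcwwwwcwww

Each term is the previous one with wcwww appended.
From ^wcwwwwcwwwwcwww, 2 further steps: ^wcwwwwcwwwwcwww → ^wcwwwwcwwwwcwwwwcwww → (answer).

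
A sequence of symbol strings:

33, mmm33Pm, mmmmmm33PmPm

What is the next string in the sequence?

Each term wraps the previous one in mmm on the left and Pm on the right.
Applying this once more to mmmmmm33PmPm:

mmmmmmmmm33PmPmPm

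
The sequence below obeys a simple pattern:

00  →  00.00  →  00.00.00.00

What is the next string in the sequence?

Each string is two copies of the previous one joined by '.'.
Doubling 00.00.00.00 with '.' between the halves:

00.00.00.00.00.00.00.00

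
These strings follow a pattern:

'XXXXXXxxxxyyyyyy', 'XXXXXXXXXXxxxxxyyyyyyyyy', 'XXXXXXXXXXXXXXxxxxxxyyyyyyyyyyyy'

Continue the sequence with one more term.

The n-th term is 4n+2 X's then n+3 x's then 3n+3 y's (n = 1, 2, …).
At n = 4 the blocks have lengths 18, 7, 15.

XXXXXXXXXXXXXXXXXXxxxxxxxyyyyyyyyyyyyyyy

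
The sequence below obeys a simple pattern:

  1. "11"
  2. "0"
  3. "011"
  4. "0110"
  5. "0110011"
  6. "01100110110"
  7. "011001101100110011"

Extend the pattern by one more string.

Each term (from the third on) is the previous term followed by the one before it: term 3 = 0·11 = 011.
So term 8 is 011001101100110011·01100110110.

01100110110011001101100110110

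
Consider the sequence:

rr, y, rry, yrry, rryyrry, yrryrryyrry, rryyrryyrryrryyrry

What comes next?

Each term (from the third on) is the two preceding terms concatenated in order: term 3 = rr·y = rry.
The next term joins yrryrryyrry and rryyrryyrryrryyrry.

yrryrryyrryrryyrryyrryrryyrry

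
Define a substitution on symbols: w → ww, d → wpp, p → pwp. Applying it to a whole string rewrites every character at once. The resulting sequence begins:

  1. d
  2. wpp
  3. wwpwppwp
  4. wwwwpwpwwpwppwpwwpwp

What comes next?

Rewriting the 20 symbols of wwwwpwpwwpwppwpwwpwp one by one yields ww ww ww ww pwp ww pwp ww ww pwp ww pwp pwp ww pwp ww ww pwp ww pwp; concatenated:

wwwwwwwwpwpwwpwpwwwwpwpwwpwppwpwwpwpwwwwpwpwwpwp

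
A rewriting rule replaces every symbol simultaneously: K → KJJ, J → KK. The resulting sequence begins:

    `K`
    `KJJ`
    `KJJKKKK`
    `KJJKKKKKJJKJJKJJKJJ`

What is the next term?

Rewriting the 19 symbols of KJJKKKKKJJKJJKJJKJJ one by one yields KJJ KK KK KJJ KJJ KJJ KJJ KJJ KK KK KJJ KK KK KJJ KK KK KJJ KK KK; concatenated:

KJJKKKKKJJKJJKJJKJJKJJKKKKKJJKKKKKJJKKKKKJJKKKK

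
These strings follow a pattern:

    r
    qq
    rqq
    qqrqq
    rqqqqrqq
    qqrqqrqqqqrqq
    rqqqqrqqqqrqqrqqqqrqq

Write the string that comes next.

Each term (from the third on) is the two preceding terms concatenated in order: term 3 = r·qq = rqq.
Continuing: qqrqqrqqqqrqq · rqqqqrqqqqrqqrqqqqrqq gives term 8.

qqrqqrqqqqrqqrqqqqrqqqqrqqrqqqqrqq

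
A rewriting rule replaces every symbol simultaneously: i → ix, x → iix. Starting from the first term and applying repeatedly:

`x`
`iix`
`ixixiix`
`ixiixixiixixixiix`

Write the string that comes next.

ixiixixixiixixiixixixiixixiixixiixixixiix

φ(ixiixixiixixixiix) expands symbol-by-symbol to ix iix ix ix iix ix iix ix ix iix ix iix ix iix ix ix iix; joining the 17 pieces gives the next term.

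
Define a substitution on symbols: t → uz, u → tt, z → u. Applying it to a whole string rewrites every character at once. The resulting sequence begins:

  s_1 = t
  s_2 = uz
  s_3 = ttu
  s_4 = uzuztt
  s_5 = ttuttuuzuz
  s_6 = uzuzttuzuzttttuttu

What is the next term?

Rewriting the 18 symbols of uzuzttuzuzttttuttu one by one yields tt u tt u uz uz tt u tt u uz uz uz uz tt uz uz tt; concatenated:

ttuttuuzuzttuttuuzuzuzuzttuzuztt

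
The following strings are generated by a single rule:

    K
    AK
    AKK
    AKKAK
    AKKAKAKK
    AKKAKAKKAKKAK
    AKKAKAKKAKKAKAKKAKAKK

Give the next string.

From term 3 onward, concatenate the last term with the second-to-last: AK·K = AKK, AKK·AK = AKKAK, …
Continuing: AKKAKAKKAKKAKAKKAKAKK · AKKAKAKKAKKAK gives term 8.

AKKAKAKKAKKAKAKKAKAKKAKKAKAKKAKKAK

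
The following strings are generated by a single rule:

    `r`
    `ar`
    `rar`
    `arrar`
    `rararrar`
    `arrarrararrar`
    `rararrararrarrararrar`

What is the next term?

From term 3 onward, concatenate the second-to-last term with the last: r·ar = rar, ar·rar = arrar, …
The next term joins arrarrararrar and rararrararrarrararrar.

arrarrararrarrararrararrarrararrar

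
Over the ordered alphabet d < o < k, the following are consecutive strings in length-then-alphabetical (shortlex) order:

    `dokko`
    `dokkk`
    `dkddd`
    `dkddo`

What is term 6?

Stepping forward 2 times from dkddo: dkddo → dkddk, then the target.

dkdod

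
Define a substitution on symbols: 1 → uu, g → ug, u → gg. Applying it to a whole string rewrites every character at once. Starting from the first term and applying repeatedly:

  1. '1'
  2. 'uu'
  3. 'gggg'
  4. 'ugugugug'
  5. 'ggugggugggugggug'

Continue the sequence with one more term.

ugugggugugugggugugugggugugugggug

φ(ggugggugggugggug) expands symbol-by-symbol to ug ug gg ug ug ug gg ug ug ug gg ug ug ug gg ug; joining the 16 pieces gives the next term.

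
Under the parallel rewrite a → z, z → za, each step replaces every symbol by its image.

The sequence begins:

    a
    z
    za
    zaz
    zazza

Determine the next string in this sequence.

Rewriting each symbol of zazza: z→za, a→z, z→za, z→za, a→z, which concatenates to za z za za z.

zazzazaz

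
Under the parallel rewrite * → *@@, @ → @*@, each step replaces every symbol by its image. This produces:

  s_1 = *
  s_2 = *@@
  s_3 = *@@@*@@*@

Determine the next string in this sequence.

*@@@*@@*@@*@*@@@*@@*@*@@@*@

Expanding *@@@*@@*@: *→*@@, @→@*@, @→@*@, @→@*@, *→*@@, @→@*@, @→@*@, *→*@@, @→@*@. Concatenated: *@@ @*@ @*@ @*@ *@@ @*@ @*@ *@@ @*@.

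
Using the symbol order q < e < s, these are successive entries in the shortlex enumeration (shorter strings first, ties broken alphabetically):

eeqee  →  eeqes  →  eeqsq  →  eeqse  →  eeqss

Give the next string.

eeeqq

Find the rightmost character of eeqss below s, bump it to the next letter, and reset everything to its right to q.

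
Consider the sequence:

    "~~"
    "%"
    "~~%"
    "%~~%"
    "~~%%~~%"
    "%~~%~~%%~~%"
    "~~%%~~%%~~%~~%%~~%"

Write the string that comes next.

%~~%~~%%~~%~~%%~~%%~~%~~%%~~%

From term 3 onward, concatenate the second-to-last term with the last: ~~·% = ~~%, %·~~% = %~~%, …
Continuing: %~~%~~%%~~% · ~~%%~~%%~~%~~%%~~% gives term 8.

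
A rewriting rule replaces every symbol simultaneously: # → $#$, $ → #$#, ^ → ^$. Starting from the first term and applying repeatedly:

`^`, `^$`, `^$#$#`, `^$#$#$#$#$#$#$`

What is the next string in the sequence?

^$#$#$#$#$#$#$#$#$#$#$#$#$#$#$#$#$#$#$#$#

φ(^$#$#$#$#$#$#$) expands symbol-by-symbol to ^$ #$# $#$ #$# $#$ #$# $#$ #$# $#$ #$# $#$ #$# $#$ #$#; joining the 14 pieces gives the next term.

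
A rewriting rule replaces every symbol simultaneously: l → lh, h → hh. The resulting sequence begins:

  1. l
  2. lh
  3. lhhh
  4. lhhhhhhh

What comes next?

Apply φ to lhhhhhhh symbol by symbol: l→lh, h→hh, h→hh, h→hh, h→hh, h→hh, h→hh, h→hh; joined: lh hh hh hh hh hh hh hh.

lhhhhhhhhhhhhhhh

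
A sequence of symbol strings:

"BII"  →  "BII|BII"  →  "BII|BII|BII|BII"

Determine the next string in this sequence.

Every step duplicates the string with '|' between the halves.
So the next term is two copies of BII|BII|BII|BII with '|' between the halves.

BII|BII|BII|BII|BII|BII|BII|BII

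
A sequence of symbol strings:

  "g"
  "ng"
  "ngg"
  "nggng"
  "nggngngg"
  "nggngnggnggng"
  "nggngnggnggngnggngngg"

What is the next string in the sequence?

nggngnggnggngnggngnggnggngnggnggng

From term 3 onward, concatenate the last term with the second-to-last: ng·g = ngg, ngg·ng = nggng, …
The next term joins nggngnggnggngnggngngg and nggngnggnggng.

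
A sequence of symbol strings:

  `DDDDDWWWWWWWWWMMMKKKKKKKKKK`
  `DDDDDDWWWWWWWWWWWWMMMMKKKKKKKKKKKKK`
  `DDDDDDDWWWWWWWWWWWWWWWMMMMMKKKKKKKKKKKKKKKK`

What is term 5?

DDDDDDDDDWWWWWWWWWWWWWWWWWWWWWMMMMMMMKKKKKKKKKKKKKKKKKKKKKK

Each string has the form D^{n+2} W^{3n} M^{n} K^{3n+1}, where the shown terms are n = 3, 4, 5.
For term 5, n = 7, so the run lengths are 9, 21, 7, 22.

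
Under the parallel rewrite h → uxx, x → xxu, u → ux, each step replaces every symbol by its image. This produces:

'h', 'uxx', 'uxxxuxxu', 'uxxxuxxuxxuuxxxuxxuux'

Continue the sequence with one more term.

uxxxuxxuxxuuxxxuxxuuxxxuxxuuxuxxxuxxuxxuuxxxuxxuuxuxxxu

Replace each of the 21 characters of uxxxuxxuxxuuxxxuxxuux in place — ux xxu xxu xxu ux xxu xxu ux xxu xxu ux ux xxu xxu xxu ux xxu xxu ux ux xxu — and concatenate.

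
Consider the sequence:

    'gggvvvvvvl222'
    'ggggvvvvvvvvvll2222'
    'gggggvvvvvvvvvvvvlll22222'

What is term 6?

Each string has the form g^{n+2} v^{3n+3} l^{n} 2^{n+2} (n = 1, 2, …).
Setting n = 6 gives 8, 21, 6, 8 characters in each block.

ggggggggvvvvvvvvvvvvvvvvvvvvvllllll22222222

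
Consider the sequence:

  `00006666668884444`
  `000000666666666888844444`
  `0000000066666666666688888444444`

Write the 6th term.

0000000000000066666666666666666666688888888444444444

The n-th term is 2n+2 0's then 3n+3 6's then n+2 8's then n+3 4's (n = 1, 2, …).
Setting n = 6 gives 14, 21, 8, 9 characters in each block.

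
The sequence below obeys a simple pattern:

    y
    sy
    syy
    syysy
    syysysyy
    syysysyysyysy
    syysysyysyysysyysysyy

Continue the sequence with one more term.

syysysyysyysysyysysyysyysysyysyysy

From term 3 onward, concatenate the last term with the second-to-last: sy·y = syy, syy·sy = syysy, …
Continuing: syysysyysyysysyysysyy · syysysyysyysy gives term 8.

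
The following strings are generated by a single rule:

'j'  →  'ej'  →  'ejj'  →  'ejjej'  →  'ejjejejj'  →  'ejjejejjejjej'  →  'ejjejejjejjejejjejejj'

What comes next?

ejjejejjejjejejjejejjejjejejjejjej

Each term (from the third on) is the previous term followed by the one before it: term 3 = ej·j = ejj.
Continuing: ejjejejjejjejejjejejj · ejjejejjejjej gives term 8.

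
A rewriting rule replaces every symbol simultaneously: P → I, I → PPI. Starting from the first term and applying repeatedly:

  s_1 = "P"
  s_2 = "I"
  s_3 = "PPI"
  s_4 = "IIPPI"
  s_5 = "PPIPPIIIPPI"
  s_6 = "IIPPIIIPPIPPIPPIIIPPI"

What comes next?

Replace each of the 21 characters of IIPPIIIPPIPPIPPIIIPPI in place — PPI PPI I I PPI PPI PPI I I PPI I I PPI I I PPI PPI PPI I I PPI — and concatenate.

PPIPPIIIPPIPPIPPIIIPPIIIPPIIIPPIPPIPPIIIPPI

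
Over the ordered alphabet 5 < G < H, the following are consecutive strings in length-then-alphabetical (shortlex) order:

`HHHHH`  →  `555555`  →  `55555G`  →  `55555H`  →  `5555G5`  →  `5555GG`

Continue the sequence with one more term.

5555GH

Find the rightmost character of 5555GG below H, bump it to the next letter, and reset everything to its right to 5.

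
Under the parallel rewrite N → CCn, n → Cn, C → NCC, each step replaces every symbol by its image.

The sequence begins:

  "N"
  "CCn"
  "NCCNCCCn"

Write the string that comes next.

CCnNCCNCCCCnNCCNCCNCCCn

Expanding NCCNCCCn: N→CCn, C→NCC, C→NCC, N→CCn, C→NCC, C→NCC, C→NCC, n→Cn. Concatenated: CCn NCC NCC CCn NCC NCC NCC Cn.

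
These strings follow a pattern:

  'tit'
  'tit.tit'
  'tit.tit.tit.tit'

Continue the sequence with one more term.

s(k+1) = s(k)·.·s(k) — each term doubles the last with '.' between the halves.
Doubling tit.tit.tit.tit with '.' between the halves:

tit.tit.tit.tit.tit.tit.tit.tit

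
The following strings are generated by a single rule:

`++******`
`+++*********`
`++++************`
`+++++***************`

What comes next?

++++++******************

Each string has the form +^{n} *^{3n}, where the shown terms are n = 2, 3, 4, 5.
Setting n = 6 gives 6, 18 characters in each block.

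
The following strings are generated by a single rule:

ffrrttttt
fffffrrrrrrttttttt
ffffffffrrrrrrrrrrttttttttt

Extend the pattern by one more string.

fffffffffffrrrrrrrrrrrrrrttttttttttt

The n-th term is 3n-1 f's then 4n-2 r's then 2n+3 t's (n = 1, 2, …).
At n = 4 the blocks have lengths 11, 14, 11.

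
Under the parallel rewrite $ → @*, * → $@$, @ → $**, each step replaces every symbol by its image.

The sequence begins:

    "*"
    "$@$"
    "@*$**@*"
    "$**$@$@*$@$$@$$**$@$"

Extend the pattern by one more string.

@*$@$$@$@*$**@*$**$@$@*$**@*@*$**@*@*$@$$@$@*$**@*

Applying the rule to each of the 20 symbols of $**$@$@*$@$$@$$**$@$ gives the pieces @* $@$ $@$ @* $** @* $** $@$ @* $** @* @* $** @* @* $@$ $@$ @* $** @*, which concatenate to the answer.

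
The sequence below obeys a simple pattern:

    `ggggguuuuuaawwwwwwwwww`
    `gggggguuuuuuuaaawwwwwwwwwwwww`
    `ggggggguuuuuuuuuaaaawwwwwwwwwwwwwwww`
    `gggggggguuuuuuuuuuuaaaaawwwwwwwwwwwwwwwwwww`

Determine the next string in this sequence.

ggggggggguuuuuuuuuuuuuaaaaaawwwwwwwwwwwwwwwwwwwwww

Term n consists of n+2 g's, followed by 2n-1 u's, followed by n-1 a's, followed by 3n+1 w's, where the shown terms are n = 3, 4, 5, 6.
At n = 7 the blocks have lengths 9, 13, 6, 22.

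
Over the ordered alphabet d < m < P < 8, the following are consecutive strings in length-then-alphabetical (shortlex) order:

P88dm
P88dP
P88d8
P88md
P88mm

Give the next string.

Find the rightmost character of P88mm below 8, bump it to the next letter, and reset everything to its right to d.

P88mP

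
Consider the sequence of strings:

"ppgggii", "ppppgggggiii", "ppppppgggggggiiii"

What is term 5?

ppppppppppgggggggggggiiiiii

Each string has the form p^{2n} g^{2n+1} i^{n+1} (n = 1, 2, …).
For term 5, n = 5, so the run lengths are 10, 11, 6.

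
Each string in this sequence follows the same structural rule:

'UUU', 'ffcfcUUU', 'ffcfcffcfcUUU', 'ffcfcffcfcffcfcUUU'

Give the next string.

ffcfcffcfcffcfcffcfcUUU

Each term is the previous one with ffcfc prepended.
So the next term is ffcfc·ffcfcffcfcffcfcUUU.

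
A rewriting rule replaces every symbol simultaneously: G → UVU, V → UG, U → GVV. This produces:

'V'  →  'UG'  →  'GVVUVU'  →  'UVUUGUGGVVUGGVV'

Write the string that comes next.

Replace each of the 15 characters of UVUUGUGGVVUGGVV in place — GVV UG GVV GVV UVU GVV UVU UVU UG UG GVV UVU UVU UG UG — and concatenate.

GVVUGGVVGVVUVUGVVUVUUVUUGUGGVVUVUUVUUGUG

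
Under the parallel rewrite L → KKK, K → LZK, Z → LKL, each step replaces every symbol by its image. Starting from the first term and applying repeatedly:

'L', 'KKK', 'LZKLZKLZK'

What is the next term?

Rewriting each symbol of LZKLZKLZK: L→KKK, Z→LKL, K→LZK, L→KKK, Z→LKL, K→LZK, L→KKK, Z→LKL, K→LZK, which concatenates to KKK LKL LZK KKK LKL LZK KKK LKL LZK.

KKKLKLLZKKKKLKLLZKKKKLKLLZK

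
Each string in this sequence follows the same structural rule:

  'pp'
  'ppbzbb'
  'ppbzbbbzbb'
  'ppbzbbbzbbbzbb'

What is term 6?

Each term is the previous one with bzbb appended.
From ppbzbbbzbbbzbb, 2 further steps: ppbzbbbzbbbzbb → ppbzbbbzbbbzbbbzbb → (answer).

ppbzbbbzbbbzbbbzbbbzbb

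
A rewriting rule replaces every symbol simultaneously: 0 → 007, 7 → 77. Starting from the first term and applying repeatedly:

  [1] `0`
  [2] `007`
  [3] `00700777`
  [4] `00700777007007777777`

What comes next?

Rewriting the 20 symbols of 00700777007007777777 one by one yields 007 007 77 007 007 77 77 77 007 007 77 007 007 77 77 77 77 77 77 77; concatenated:

007007770070077777770070077700700777777777777777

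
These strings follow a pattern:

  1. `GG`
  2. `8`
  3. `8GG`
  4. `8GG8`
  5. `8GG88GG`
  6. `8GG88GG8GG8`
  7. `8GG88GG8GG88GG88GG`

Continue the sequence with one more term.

Each term (from the third on) is the previous term followed by the one before it: term 3 = 8·GG = 8GG.
So term 8 is 8GG88GG8GG88GG88GG·8GG88GG8GG8.

8GG88GG8GG88GG88GG8GG88GG8GG8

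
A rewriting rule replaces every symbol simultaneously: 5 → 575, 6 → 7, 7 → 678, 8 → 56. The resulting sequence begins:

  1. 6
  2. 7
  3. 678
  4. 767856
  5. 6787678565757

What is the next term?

Applying the rule to each of the 13 symbols of 6787678565757 gives the pieces 7 678 56 678 7 678 56 575 7 575 678 575 678, which concatenate to the answer.

7678566787678565757575678575678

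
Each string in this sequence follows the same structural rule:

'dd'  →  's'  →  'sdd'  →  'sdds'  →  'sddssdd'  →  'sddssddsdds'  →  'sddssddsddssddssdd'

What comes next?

This is a Fibonacci-style word recurrence s(k) = s(k−1)·s(k−2): e.g. s·dd = sdd.
Continuing: sddssddsddssddssdd · sddssddsdds gives term 8.

sddssddsddssddssddsddssddsdds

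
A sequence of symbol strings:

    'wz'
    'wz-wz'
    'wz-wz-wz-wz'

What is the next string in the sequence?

Each string is two copies of the previous one joined by '-'.
Doubling wz-wz-wz-wz with '-' between the halves:

wz-wz-wz-wz-wz-wz-wz-wz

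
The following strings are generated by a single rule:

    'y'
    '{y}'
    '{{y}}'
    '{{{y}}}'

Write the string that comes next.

Each term wraps the previous one in { on the left and } on the right.
One more step from {{{y}}} gives the answer.

{{{{y}}}}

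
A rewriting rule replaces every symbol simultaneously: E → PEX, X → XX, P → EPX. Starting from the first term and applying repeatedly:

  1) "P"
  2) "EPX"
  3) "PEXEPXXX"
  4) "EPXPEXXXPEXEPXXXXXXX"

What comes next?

PEXEPXXXEPXPEXXXXXXXEPXPEXXXPEXEPXXXXXXXXXXXXXXX

Replace each of the 20 characters of EPXPEXXXPEXEPXXXXXXX in place — PEX EPX XX EPX PEX XX XX XX EPX PEX XX PEX EPX XX XX XX XX XX XX XX — and concatenate.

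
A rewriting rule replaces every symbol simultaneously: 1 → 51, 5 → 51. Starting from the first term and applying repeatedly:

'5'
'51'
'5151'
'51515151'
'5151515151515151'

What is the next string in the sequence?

51515151515151515151515151515151

Applying the rule to each of the 16 symbols of 5151515151515151 gives the pieces 51 51 51 51 51 51 51 51 51 51 51 51 51 51 51 51, which concatenate to the answer.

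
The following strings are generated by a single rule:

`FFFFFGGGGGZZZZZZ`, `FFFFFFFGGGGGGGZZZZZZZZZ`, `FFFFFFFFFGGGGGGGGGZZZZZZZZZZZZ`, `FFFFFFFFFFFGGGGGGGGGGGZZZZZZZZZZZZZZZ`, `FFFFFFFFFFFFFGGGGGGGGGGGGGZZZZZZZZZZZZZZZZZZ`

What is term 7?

FFFFFFFFFFFFFFFFFGGGGGGGGGGGGGGGGGZZZZZZZZZZZZZZZZZZZZZZZZ

Reading off run lengths: F runs 5, 7, 9, 11, 13; G runs 5, 7, 9, 11, 13; Z runs 6, 9, 12, 15, 18 — each is linear in n, where the shown terms are n = 2, 3, 4, 5, 6.
For term 7, n = 8, so the run lengths are 17, 17, 24.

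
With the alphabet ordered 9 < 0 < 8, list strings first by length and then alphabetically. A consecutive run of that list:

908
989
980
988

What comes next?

099

Treat 988 as a base-3 numeral over the given alphabet and add one, carrying through any trailing 8's.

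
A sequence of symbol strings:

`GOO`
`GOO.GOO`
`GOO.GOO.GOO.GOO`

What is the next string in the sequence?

Each string is two copies of the previous one joined by '.'.
Doubling GOO.GOO.GOO.GOO with '.' between the halves:

GOO.GOO.GOO.GOO.GOO.GOO.GOO.GOO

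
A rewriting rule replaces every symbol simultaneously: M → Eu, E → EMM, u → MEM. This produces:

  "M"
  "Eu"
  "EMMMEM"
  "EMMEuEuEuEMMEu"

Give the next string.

EMMEuEuEMMMEMEMMMEMEMMMEMEMMEuEuEMMMEM

Replace each of the 14 characters of EMMEuEuEuEMMEu in place — EMM Eu Eu EMM MEM EMM MEM EMM MEM EMM Eu Eu EMM MEM — and concatenate.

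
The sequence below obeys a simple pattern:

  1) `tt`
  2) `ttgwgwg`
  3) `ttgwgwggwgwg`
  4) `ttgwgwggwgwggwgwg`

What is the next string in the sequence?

The strings grow by a fixed suffix gwgwg each time.
One more step from ttgwgwggwgwggwgwg gives the answer.

ttgwgwggwgwggwgwggwgwg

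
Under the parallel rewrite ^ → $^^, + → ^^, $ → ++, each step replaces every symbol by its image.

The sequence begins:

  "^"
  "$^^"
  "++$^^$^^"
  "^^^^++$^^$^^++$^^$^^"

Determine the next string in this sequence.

Rewriting the 20 symbols of ^^^^++$^^$^^++$^^$^^ one by one yields $^^ $^^ $^^ $^^ ^^ ^^ ++ $^^ $^^ ++ $^^ $^^ ^^ ^^ ++ $^^ $^^ ++ $^^ $^^; concatenated:

$^^$^^$^^$^^^^^^++$^^$^^++$^^$^^^^^^++$^^$^^++$^^$^^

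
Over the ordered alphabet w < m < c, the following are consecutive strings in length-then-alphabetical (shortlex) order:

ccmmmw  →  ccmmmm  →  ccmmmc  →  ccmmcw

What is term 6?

Stepping forward 2 times from ccmmcw: ccmmcw → ccmmcm, then the target.

ccmmcc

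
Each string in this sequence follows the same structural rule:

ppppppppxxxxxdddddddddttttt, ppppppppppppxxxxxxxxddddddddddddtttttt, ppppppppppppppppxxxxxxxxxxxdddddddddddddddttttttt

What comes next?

ppppppppppppppppppppxxxxxxxxxxxxxxddddddddddddddddddtttttttt

Term n consists of 4n p's, followed by 3n-1 x's, followed by 3n+3 d's, followed by n+3 t's, where the shown terms are n = 2, 3, 4.
For the next term, n = 5, so the run lengths are 20, 14, 18, 8.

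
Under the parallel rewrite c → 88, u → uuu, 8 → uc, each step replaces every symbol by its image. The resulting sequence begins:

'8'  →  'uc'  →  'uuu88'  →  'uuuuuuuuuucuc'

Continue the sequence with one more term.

Applying the rule to each of the 13 symbols of uuuuuuuuuucuc gives the pieces uuu uuu uuu uuu uuu uuu uuu uuu uuu uuu 88 uuu 88, which concatenate to the answer.

uuuuuuuuuuuuuuuuuuuuuuuuuuuuuu88uuu88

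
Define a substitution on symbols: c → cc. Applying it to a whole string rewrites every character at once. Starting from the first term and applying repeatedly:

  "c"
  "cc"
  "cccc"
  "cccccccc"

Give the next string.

Apply φ to cccccccc symbol by symbol: c→cc, c→cc, c→cc, c→cc, c→cc, c→cc, c→cc, c→cc; joined: cc cc cc cc cc cc cc cc.

cccccccccccccccc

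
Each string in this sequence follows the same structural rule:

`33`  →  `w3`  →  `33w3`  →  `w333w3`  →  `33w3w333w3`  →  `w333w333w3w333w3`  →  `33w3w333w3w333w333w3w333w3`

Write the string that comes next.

Each term (from the third on) is the two preceding terms concatenated in order: term 3 = 33·w3 = 33w3.
Continuing: w333w333w3w333w3 · 33w3w333w3w333w333w3w333w3 gives term 8.

w333w333w3w333w333w3w333w3w333w333w3w333w3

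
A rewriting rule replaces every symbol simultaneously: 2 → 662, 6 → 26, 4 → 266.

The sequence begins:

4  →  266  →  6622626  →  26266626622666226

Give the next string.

Rewriting the 17 symbols of 26266626622666226 one by one yields 662 26 662 26 26 26 662 26 26 662 662 26 26 26 662 662 26; concatenated:

66226662262626662262666266226262666266226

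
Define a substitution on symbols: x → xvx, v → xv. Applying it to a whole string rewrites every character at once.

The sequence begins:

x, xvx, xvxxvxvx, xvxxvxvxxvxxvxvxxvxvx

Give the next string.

φ(xvxxvxvxxvxxvxvxxvxvx) expands symbol-by-symbol to xvx xv xvx xvx xv xvx xv xvx xvx xv xvx xvx xv xvx xv xvx xvx xv xvx xv xvx; joining the 21 pieces gives the next term.

xvxxvxvxxvxxvxvxxvxvxxvxxvxvxxvxxvxvxxvxvxxvxxvxvxxvxvx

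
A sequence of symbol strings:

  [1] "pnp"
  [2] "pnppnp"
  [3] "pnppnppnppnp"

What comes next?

Each string is two copies of the previous one concatenated.
One more doubling of pnppnppnppnp gives the answer.

pnppnppnppnppnppnppnppnp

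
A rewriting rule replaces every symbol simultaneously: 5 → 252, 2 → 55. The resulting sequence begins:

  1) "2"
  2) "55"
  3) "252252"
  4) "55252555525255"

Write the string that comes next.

Replace each of the 14 characters of 55252555525255 in place — 252 252 55 252 55 252 252 252 252 55 252 55 252 252 — and concatenate.

25225255252552522522522525525255252252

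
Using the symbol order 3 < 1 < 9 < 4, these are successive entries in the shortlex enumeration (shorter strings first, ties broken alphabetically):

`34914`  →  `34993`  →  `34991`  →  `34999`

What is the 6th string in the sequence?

Advancing 2 positions from 34999 through 34999 → 34994 reaches term 6.

34943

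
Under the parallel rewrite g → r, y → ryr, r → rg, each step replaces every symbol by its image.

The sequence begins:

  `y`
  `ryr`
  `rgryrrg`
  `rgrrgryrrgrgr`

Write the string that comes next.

Rewriting the 13 symbols of rgrrgryrrgrgr one by one yields rg r rg rg r rg ryr rg rg r rg r rg; concatenated:

rgrrgrgrrgryrrgrgrrgrrg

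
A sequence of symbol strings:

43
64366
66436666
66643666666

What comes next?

66664366666666

Each term wraps the previous one in 6 on the left and 66 on the right.
One more step from 66643666666 gives the answer.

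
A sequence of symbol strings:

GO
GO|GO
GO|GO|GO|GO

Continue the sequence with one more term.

GO|GO|GO|GO|GO|GO|GO|GO

Each string is two copies of the previous one joined by '|'.
So the next term is two copies of GO|GO|GO|GO with '|' between the halves.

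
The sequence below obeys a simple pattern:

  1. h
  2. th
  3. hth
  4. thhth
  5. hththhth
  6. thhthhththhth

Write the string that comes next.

Each term (from the third on) is the two preceding terms concatenated in order: term 3 = h·th = hth.
Continuing: hththhth · thhthhththhth gives term 7.

hththhththhthhththhth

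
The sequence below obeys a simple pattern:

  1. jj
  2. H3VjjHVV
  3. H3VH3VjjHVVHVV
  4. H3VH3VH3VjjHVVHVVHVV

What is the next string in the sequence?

Every step adds H3V to the front and HVV to the end of the previous string.
One more step from H3VH3VH3VjjHVVHVVHVV gives the answer.

H3VH3VH3VH3VjjHVVHVVHVVHVV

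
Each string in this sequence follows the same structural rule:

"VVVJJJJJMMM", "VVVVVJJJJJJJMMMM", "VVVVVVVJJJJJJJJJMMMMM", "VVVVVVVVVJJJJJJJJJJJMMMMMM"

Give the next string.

Each string has the form V^{2n-1} J^{2n+1} M^{n+1}, where the shown terms are n = 2, 3, 4, 5.
For the next term, n = 6, so the run lengths are 11, 13, 7.

VVVVVVVVVVVJJJJJJJJJJJJJMMMMMMM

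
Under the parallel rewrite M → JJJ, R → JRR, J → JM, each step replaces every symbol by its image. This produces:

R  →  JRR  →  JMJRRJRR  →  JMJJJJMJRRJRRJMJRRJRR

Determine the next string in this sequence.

Applying the rule to each of the 21 symbols of JMJJJJMJRRJRRJMJRRJRR gives the pieces JM JJJ JM JM JM JM JJJ JM JRR JRR JM JRR JRR JM JJJ JM JRR JRR JM JRR JRR, which concatenate to the answer.

JMJJJJMJMJMJMJJJJMJRRJRRJMJRRJRRJMJJJJMJRRJRRJMJRRJRR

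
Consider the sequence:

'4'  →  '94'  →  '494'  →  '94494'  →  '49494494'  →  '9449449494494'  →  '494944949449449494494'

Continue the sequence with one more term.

9449449494494494944949449449494494

From term 3 onward, concatenate the second-to-last term with the last: 4·94 = 494, 94·494 = 94494, …
So term 8 is 9449449494494·494944949449449494494.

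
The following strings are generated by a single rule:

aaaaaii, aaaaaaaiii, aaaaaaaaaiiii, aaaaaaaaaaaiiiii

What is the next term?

aaaaaaaaaaaaaiiiiii

The n-th term is 2n+1 a's then n i's, where the shown terms are n = 2, 3, 4, 5.
At n = 6 the blocks have lengths 13, 6.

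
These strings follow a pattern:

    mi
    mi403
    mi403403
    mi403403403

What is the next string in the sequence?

Each term is the previous one with 403 appended.
Applying this once more to mi403403403:

mi403403403403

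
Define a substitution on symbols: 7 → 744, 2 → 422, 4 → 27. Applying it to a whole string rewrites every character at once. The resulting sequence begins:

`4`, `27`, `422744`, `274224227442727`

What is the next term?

φ(274224227442727) expands symbol-by-symbol to 422 744 27 422 422 27 422 422 744 27 27 422 744 422 744; joining the 15 pieces gives the next term.

42274427422422274224227442727422744422744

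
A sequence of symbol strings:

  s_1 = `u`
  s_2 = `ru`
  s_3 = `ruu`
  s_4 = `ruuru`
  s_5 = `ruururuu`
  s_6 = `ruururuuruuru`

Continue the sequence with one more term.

ruururuuruururuururuu

Each term (from the third on) is the previous term followed by the one before it: term 3 = ru·u = ruu.
Continuing: ruururuuruuru · ruururuu gives term 7.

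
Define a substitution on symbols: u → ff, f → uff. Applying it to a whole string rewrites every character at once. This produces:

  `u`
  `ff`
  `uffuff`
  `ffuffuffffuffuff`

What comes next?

Rewriting the 16 symbols of ffuffuffffuffuff one by one yields uff uff ff uff uff ff uff uff uff uff ff uff uff ff uff uff; concatenated:

uffuffffuffuffffuffuffuffuffffuffuffffuffuff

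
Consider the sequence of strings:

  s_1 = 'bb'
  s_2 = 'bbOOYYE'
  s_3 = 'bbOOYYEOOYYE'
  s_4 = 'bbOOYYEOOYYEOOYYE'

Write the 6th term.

Every step adds OOYYE to the end: s(k+1) = s(k)·OOYYE.
From bbOOYYEOOYYEOOYYE, 2 further steps: bbOOYYEOOYYEOOYYE → bbOOYYEOOYYEOOYYEOOYYE → (answer).

bbOOYYEOOYYEOOYYEOOYYEOOYYE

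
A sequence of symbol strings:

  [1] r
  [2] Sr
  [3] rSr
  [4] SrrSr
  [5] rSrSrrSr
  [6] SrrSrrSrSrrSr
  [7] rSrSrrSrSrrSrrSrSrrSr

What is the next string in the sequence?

SrrSrrSrSrrSrrSrSrrSrSrrSrrSrSrrSr

This is a Fibonacci-style word recurrence s(k) = s(k−2)·s(k−1): e.g. r·Sr = rSr.
The next term joins SrrSrrSrSrrSr and rSrSrrSrSrrSrrSrSrrSr.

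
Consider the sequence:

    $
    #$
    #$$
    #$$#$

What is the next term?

#$$#$#$$

From term 3 onward, concatenate the last term with the second-to-last: #$·$ = #$$, #$$·#$ = #$$#$, …
Continuing: #$$#$ · #$$ gives term 5.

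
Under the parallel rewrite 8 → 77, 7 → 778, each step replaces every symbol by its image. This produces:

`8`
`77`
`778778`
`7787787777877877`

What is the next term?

77877877778778777787787787787777877877778778

Replace each of the 16 characters of 7787787777877877 in place — 778 778 77 778 778 77 778 778 778 778 77 778 778 77 778 778 — and concatenate.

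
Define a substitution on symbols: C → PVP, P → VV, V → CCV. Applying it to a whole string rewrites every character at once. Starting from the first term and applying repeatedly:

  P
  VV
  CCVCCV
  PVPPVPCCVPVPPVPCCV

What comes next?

Rewriting the 18 symbols of PVPPVPCCVPVPPVPCCV one by one yields VV CCV VV VV CCV VV PVP PVP CCV VV CCV VV VV CCV VV PVP PVP CCV; concatenated:

VVCCVVVVVCCVVVPVPPVPCCVVVCCVVVVVCCVVVPVPPVPCCV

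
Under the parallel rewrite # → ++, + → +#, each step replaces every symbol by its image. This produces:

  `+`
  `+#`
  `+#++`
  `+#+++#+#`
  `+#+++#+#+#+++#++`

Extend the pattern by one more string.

+#+++#+#+#+++#+++#+++#+#+#+++#+#

φ(+#+++#+#+#+++#++) expands symbol-by-symbol to +# ++ +# +# +# ++ +# ++ +# ++ +# +# +# ++ +# +#; joining the 16 pieces gives the next term.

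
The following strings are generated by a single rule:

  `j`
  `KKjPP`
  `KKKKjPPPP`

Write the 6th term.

Every step adds KK to the front and PP to the end of the previous string.
From KKKKjPPPP, 3 further steps: KKKKjPPPP → KKKKKKjPPPPPP → KKKKKKKKjPPPPPPPP → (answer).

KKKKKKKKKKjPPPPPPPPPP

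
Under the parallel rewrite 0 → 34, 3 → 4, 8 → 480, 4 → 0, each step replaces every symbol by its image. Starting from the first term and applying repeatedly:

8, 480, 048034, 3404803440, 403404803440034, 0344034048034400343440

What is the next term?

Applying the rule to each of the 22 symbols of 0344034048034400343440 gives the pieces 34 4 0 0 34 4 0 34 0 480 34 4 0 0 34 34 4 0 4 0 0 34, which concatenate to the answer.

3440034403404803440034344040034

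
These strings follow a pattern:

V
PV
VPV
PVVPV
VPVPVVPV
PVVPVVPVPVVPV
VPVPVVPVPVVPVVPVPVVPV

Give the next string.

From term 3 onward, concatenate the second-to-last term with the last: V·PV = VPV, PV·VPV = PVVPV, …
Continuing: PVVPVVPVPVVPV · VPVPVVPVPVVPVVPVPVVPV gives term 8.

PVVPVVPVPVVPVVPVPVVPVPVVPVVPVPVVPV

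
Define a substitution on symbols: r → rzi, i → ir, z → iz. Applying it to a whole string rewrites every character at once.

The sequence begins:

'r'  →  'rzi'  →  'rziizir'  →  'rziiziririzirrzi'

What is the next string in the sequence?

rziiziririzirrziirrziirizirrzirziizir

Applying the rule to each of the 16 symbols of rziiziririzirrzi gives the pieces rzi iz ir ir iz ir rzi ir rzi ir iz ir rzi rzi iz ir, which concatenate to the answer.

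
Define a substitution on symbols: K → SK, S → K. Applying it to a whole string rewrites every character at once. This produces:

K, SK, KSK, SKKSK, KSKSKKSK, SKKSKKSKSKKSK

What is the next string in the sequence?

Rewriting the 13 symbols of SKKSKKSKSKKSK one by one yields K SK SK K SK SK K SK K SK SK K SK; concatenated:

KSKSKKSKSKKSKKSKSKKSK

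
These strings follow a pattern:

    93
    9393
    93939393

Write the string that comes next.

9393939393939393

Each string is two copies of the previous one concatenated.
So the next term is two copies of 93939393.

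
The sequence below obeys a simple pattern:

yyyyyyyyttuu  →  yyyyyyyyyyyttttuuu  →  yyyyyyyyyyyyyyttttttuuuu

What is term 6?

Reading off run lengths: y runs 8, 11, 14; t runs 2, 4, 6; u runs 2, 3, 4 — each is linear in n, where the shown terms are n = 2, 3, 4.
Setting n = 7 gives 23, 12, 7 characters in each block.

yyyyyyyyyyyyyyyyyyyyyyyttttttttttttuuuuuuu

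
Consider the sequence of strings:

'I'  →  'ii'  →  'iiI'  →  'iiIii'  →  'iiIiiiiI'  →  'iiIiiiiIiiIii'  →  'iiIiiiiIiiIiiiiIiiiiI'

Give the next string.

This is a Fibonacci-style word recurrence s(k) = s(k−1)·s(k−2): e.g. ii·I = iiI.
Continuing: iiIiiiiIiiIiiiiIiiiiI · iiIiiiiIiiIii gives term 8.

iiIiiiiIiiIiiiiIiiiiIiiIiiiiIiiIii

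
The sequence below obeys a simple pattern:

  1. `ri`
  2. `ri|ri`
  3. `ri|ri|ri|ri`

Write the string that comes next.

Each string is two copies of the previous one joined by '|'.
Doubling ri|ri|ri|ri with '|' between the halves:

ri|ri|ri|ri|ri|ri|ri|ri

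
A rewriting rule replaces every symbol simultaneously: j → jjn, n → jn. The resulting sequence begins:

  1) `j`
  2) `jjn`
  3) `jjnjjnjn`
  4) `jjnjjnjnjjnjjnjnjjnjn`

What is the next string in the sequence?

Rewriting the 21 symbols of jjnjjnjnjjnjjnjnjjnjn one by one yields jjn jjn jn jjn jjn jn jjn jn jjn jjn jn jjn jjn jn jjn jn jjn jjn jn jjn jn; concatenated:

jjnjjnjnjjnjjnjnjjnjnjjnjjnjnjjnjjnjnjjnjnjjnjjnjnjjnjn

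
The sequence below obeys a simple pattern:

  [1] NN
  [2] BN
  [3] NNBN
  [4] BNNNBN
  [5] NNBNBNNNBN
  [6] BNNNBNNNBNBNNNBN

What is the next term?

From term 3 onward, concatenate the second-to-last term with the last: NN·BN = NNBN, BN·NNBN = BNNNBN, …
Continuing: NNBNBNNNBN · BNNNBNNNBNBNNNBN gives term 7.

NNBNBNNNBNBNNNBNNNBNBNNNBN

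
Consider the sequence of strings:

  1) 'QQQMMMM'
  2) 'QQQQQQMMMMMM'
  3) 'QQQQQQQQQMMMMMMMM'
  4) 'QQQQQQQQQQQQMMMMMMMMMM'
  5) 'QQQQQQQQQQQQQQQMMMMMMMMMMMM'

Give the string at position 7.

Reading off run lengths: Q runs 3, 6, 9, 12, 15; M runs 4, 6, 8, 10, 12 — each is linear in n (n = 1, 2, …).
For term 7, n = 7, so the run lengths are 21, 16.

QQQQQQQQQQQQQQQQQQQQQMMMMMMMMMMMMMMMM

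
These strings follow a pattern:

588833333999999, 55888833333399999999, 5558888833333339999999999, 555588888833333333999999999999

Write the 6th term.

5555558888888833333333339999999999999999

Each string has the form 5^{n-1} 8^{n+1} 3^{n+3} 9^{2n+2}, where the shown terms are n = 2, 3, 4, 5.
Setting n = 7 gives 6, 8, 10, 16 characters in each block.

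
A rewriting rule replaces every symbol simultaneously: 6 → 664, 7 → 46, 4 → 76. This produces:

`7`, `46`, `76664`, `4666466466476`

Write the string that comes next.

Rewriting the 13 symbols of 4666466466476 one by one yields 76 664 664 664 76 664 664 76 664 664 76 46 664; concatenated:

7666466466476664664766646647646664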